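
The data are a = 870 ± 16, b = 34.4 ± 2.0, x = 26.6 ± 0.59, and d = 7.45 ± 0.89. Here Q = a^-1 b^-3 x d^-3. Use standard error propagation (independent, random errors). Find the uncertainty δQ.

7.26e-10

Each factor contributes (exponent × relative error)² to (δQ/Q)²:
  (-1·δa/a)² = (-1×0.0184)² = 0.000338;  (-3·δb/b)² = (-3×0.0581)² = 0.0304;  (1·δx/x)² = (1×0.0222)² = 0.000492;  (-3·δd/d)² = (-3×0.119)² = 0.128
δQ/Q = √(0.160) = 0.400
Q = 1.82e-09, so δQ = 0.400 × 1.82e-09 = 7.26e-10.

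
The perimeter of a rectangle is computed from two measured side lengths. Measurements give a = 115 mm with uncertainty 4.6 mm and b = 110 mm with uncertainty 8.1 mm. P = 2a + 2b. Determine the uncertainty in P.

Absolute uncertainties add in quadrature for a linear combination:
  (2·δa)² = 84.6;  (2·δb)² = 262
δP = √(347) = 18.6 mm

18.6 mm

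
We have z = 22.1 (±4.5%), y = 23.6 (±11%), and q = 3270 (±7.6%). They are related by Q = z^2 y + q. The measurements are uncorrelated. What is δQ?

Let p = z^2·y = 11500. δp/p = √((2·δz/z)² + (1·δy/y)²) = √(0.00810 + 0.0121) = 0.142, so δp = 1640.
Q = p + q: δQ = √(δp² + δq²) = √(2.68e+06 + 61800) = 1660

1660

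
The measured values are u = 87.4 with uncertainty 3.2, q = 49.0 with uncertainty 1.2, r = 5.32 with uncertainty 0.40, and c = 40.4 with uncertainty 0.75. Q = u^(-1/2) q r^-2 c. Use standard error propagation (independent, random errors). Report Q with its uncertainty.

7.48 ± 1.16

Each factor contributes (exponent × relative error)² to (δQ/Q)²:
  (−½·δu/u)² = (-0.5×0.0366)² = 0.000335;  (1·δq/q)² = (1×0.0245)² = 0.000600;  (-2·δr/r)² = (-2×0.0752)² = 0.0226;  (1·δc/c)² = (1×0.0186)² = 0.000345
δQ/Q = √(0.0239) = 0.155
Q = 7.48, so δQ = 0.155 × 7.48 = 1.16.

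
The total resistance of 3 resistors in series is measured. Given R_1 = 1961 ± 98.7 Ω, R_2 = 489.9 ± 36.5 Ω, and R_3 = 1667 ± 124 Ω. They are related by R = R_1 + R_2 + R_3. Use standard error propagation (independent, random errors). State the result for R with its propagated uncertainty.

4118 ± 163 Ω

Each term contributes (cᵢ δxᵢ)² to (δR)²:
  (δR_1)² = 9740;  (δR_2)² = 1330;  (δR_3)² = 15400
δR = √(26400) = 163 Ω
R = 4118 Ω.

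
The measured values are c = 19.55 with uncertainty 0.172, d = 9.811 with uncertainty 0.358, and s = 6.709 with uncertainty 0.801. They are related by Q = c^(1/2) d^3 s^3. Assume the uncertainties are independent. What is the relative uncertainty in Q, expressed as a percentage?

37.5%

Q is a product of powers, so relative uncertainties combine in quadrature:
  (½·δc/c)² = (0.5×0.00880)² = 1.94e-05;  (3·δd/d)² = (3×0.0365)² = 0.0120;  (3·δs/s)² = (3×0.119)² = 0.128
δQ/Q = √(0.140) = 0.375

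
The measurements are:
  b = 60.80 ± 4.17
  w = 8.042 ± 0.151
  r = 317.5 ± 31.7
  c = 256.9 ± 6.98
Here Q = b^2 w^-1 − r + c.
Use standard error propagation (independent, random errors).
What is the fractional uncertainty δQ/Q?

0.179

Let p = b^2·w^-1 = 459.7. δp/p = √((2·δb/b)² + (-1·δw/w)²) = √(0.0188 + 0.000353) = 0.138, so δp = 63.6.
Q = p − r + c: δQ = √(δp² + δr² + δc²) = √(4050 + 1000 + 48.7) = 71.4
Q = 399.1, so δQ/Q = 71.4/399.1 = 0.179.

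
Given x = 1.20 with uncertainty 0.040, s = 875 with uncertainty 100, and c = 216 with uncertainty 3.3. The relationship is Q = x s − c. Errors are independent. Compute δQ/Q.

Let p = x·s = 1050. δp/p = √((1·δx/x)² + (1·δs/s)²) = √(0.00111 + 0.0131) = 0.119, so δp = 125.
Q = p − c: δQ = √(δp² + δc²) = √(15600 + 10.9) = 125
Q = 834, so δQ/Q = 125/834 = 0.150.

0.150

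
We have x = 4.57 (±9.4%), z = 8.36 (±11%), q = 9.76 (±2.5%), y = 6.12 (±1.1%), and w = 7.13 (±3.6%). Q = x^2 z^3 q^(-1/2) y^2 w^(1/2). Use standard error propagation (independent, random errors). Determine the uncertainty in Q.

1.49e+05

Since Q is a product/quotient, work with relative uncertainties:
  (2·δx/x)² = (2×0.0940)² = 0.0353;  (3·δz/z)² = (3×0.110)² = 0.109;  (−½·δq/q)² = (-0.5×0.0250)² = 0.000156;  (2·δy/y)² = (2×0.0110)² = 0.000484;  (½·δw/w)² = (0.5×0.0360)² = 0.000324
δQ/Q = √(0.145) = 0.381
Q = 3.91e+05, so δQ = 0.381 × 3.91e+05 = 1.49e+05.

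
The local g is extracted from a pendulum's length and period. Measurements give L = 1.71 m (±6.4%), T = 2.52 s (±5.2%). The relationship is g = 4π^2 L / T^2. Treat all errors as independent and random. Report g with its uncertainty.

Relative error in a monomial: (δg/g)² = Σ (nᵢ · δxᵢ/xᵢ)².
  (1·δL/L)² = (1×0.0640)² = 0.00410;  (-2·δT/T)² = (-2×0.0520)² = 0.0108
δg/g = √(0.0149) = 0.122
g = 10.6 m/s^2, so δg = 0.122 × 10.6 = 1.30 m/s^2.

10.6 ± 1.30 m/s^2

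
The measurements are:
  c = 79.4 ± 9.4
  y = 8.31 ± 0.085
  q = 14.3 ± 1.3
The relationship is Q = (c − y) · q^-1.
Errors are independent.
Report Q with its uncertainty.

4.97 ± 0.798

Let u = c − y = 71.1. δu = √(δc² + δy²) = √(88.4 + 0.00723) = 9.40, so δu/u = 0.132.
Q is then a monomial in u, q:
δQ/Q = √((δu/u)² + (-1·δq/q)²) = √(0.0175 + 0.00826) = 0.160
Q = 4.97, so δQ = 0.160 × 4.97 = 0.798.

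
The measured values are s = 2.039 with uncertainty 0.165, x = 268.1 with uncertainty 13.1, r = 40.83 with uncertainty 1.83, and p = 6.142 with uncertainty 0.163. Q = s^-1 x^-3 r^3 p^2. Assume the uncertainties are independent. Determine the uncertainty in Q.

0.0145

For a monomial Q ∝ s^-1, x^-3, r^3, p^2, fractional errors add in quadrature:
  (-1·δs/s)² = (-1×0.0809)² = 0.00655;  (-3·δx/x)² = (-3×0.0489)² = 0.0215;  (3·δr/r)² = (3×0.0448)² = 0.0181;  (2·δp/p)² = (2×0.0265)² = 0.00282
δQ/Q = √(0.0489) = 0.221
Q = 0.06535, so δQ = 0.221 × 0.06535 = 0.0145.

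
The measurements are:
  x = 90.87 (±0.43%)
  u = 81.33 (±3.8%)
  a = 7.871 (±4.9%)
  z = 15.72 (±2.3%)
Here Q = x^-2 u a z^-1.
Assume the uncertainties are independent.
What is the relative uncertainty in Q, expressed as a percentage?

6.67%

Since Q is a product/quotient, work with relative uncertainties:
  (-2·δx/x)² = (-2×0.00430)² = 7.4e-05;  (1·δu/u)² = (1×0.0380)² = 0.00144;  (1·δa/a)² = (1×0.0490)² = 0.00240;  (-1·δz/z)² = (-1×0.0230)² = 0.000529
δQ/Q = √(0.00445) = 0.0667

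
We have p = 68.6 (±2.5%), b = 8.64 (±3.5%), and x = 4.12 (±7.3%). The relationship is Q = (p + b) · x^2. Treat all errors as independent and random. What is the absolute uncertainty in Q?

194

Let u = p + b = 77.2. δu = √(δp² + δb²) = √(2.94 + 0.0914) = 1.74, so δu/u = 0.0225.
Q is then a monomial in u, x:
δQ/Q = √((δu/u)² + (2·δx/x)²) = √(0.000508 + 0.0213) = 0.148
Q = 1310, so δQ = 0.148 × 1310 = 194.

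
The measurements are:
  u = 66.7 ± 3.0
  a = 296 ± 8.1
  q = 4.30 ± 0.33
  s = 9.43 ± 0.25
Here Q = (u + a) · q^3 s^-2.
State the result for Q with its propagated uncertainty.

Let w = u + a = 363. δw = √(δu² + δa²) = √(9.00 + 65.6) = 8.64, so δw/w = 0.0238.
Q is then a monomial in w, q, s:
δQ/Q = √((δw/w)² + (3·δq/q)² + (-2·δs/s)²) = √(0.000567 + 0.0530 + 0.00281) = 0.237
Q = 324, so δQ = 0.237 × 324 = 77.0.

324 ± 77.0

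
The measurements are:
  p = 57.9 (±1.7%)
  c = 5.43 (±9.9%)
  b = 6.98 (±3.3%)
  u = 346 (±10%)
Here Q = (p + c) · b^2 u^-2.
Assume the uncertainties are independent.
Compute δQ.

Let w = p + c = 63.3. δw = √(δp² + δc²) = √(0.969 + 0.289) = 1.12, so δw/w = 0.0177.
Q is then a monomial in w, b, u:
δQ/Q = √((δw/w)² + (2·δb/b)² + (-2·δu/u)²) = √(0.000314 + 0.00436 + 0.0400) = 0.211
Q = 0.0258, so δQ = 0.211 × 0.0258 = 0.00545.

0.00545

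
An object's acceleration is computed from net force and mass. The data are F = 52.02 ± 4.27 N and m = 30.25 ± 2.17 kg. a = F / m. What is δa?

Each factor contributes (exponent × relative error)² to (δa/a)²:
  (1·δF/F)² = (1×0.0821)² = 0.00674;  (-1·δm/m)² = (-1×0.0717)² = 0.00515
δa/a = √(0.0119) = 0.109
a = 1.720 m/s^2, so δa = 0.109 × 1.720 = 0.187 m/s^2.

0.187 m/s^2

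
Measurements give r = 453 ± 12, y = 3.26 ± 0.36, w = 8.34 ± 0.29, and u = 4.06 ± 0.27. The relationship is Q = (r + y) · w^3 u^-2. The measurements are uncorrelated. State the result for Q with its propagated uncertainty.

16100 ± 2750

Let h = r + y = 456. δh = √(δr² + δy²) = √(144 + 0.130) = 12.0, so δh/h = 0.0263.
Q is then a monomial in h, w, u:
δQ/Q = √((δh/h)² + (3·δw/w)² + (-2·δu/u)²) = √(0.000692 + 0.0109 + 0.0177) = 0.171
Q = 16100, so δQ = 0.171 × 16100 = 2750.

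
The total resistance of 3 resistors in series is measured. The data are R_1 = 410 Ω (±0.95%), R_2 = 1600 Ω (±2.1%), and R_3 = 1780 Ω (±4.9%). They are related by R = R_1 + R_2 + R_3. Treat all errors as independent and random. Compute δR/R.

For a sum/difference, combine absolute errors in quadrature:
  (δR_1)² = 15.2;  (δR_2)² = 1130;  (δR_3)² = 7610
δR = √(8750) = 93.5 Ω
R = 3790 Ω, so δR/R = 93.5/3790 = 0.0247.

0.0247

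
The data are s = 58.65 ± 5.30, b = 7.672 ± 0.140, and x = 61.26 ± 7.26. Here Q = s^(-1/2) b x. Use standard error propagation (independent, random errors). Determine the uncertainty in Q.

7.86

Each factor contributes (exponent × relative error)² to (δQ/Q)²:
  (−½·δs/s)² = (-0.5×0.0904)² = 0.00204;  (1·δb/b)² = (1×0.0182)² = 0.000333;  (1·δx/x)² = (1×0.119)² = 0.0140
δQ/Q = √(0.0164) = 0.128
Q = 61.37, so δQ = 0.128 × 61.37 = 7.86.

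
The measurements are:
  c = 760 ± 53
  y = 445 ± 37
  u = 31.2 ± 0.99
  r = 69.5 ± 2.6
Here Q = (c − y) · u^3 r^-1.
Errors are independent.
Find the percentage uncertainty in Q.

Let w = c − y = 315. δw = √(δc² + δy²) = √(2810 + 1370) = 64.6, so δw/w = 0.205.
Q is then a monomial in w, u, r:
δQ/Q = √((δw/w)² + (3·δu/u)² + (-1·δr/r)²) = √(0.0421 + 0.00906 + 0.00140) = 0.229

22.9%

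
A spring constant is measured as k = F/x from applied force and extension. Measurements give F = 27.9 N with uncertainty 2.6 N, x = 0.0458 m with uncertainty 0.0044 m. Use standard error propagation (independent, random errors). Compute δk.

81.5 N/m

Each factor contributes (exponent × relative error)² to (δk/k)²:
  (1·δF/F)² = (1×0.0932)² = 0.00868;  (-1·δx/x)² = (-1×0.0961)² = 0.00923
δk/k = √(0.0179) = 0.134
k = 609 N/m, so δk = 0.134 × 609 = 81.5 N/m.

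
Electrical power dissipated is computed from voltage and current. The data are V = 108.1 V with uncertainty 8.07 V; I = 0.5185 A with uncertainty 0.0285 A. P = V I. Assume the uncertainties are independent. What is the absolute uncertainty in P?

5.20 W

For a monomial P ∝ V, I, fractional errors add in quadrature:
  (1·δV/V)² = (1×0.0747)² = 0.00557;  (1·δI/I)² = (1×0.0550)² = 0.00302
δP/P = √(0.00859) = 0.0927
P = 56.05 W, so δP = 0.0927 × 56.05 = 5.20 W.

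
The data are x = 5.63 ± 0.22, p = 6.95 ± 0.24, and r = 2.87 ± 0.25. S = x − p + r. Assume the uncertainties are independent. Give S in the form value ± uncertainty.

Sums and differences: (δS)² = Σ (cᵢ δxᵢ)².
  (δx)² = 0.0484;  (δp)² = 0.0576;  (δr)² = 0.0625
δS = √(0.168) = 0.410
S = 1.55.

1.55 ± 0.410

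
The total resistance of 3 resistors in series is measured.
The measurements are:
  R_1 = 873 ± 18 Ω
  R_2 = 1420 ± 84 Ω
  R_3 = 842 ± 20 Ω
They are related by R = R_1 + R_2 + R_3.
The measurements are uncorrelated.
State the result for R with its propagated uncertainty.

3140 ± 88.2 Ω

Each term contributes (cᵢ δxᵢ)² to (δR)²:
  (δR_1)² = 324;  (δR_2)² = 7060;  (δR_3)² = 400
δR = √(7780) = 88.2 Ω
R = 3140 Ω.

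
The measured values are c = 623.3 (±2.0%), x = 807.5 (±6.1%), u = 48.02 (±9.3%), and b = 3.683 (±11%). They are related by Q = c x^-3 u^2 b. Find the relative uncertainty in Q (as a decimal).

Since Q is a product/quotient, work with relative uncertainties:
  (1·δc/c)² = (1×0.0200)² = 0.000400;  (-3·δx/x)² = (-3×0.0610)² = 0.0335;  (2·δu/u)² = (2×0.0930)² = 0.0346;  (1·δb/b)² = (1×0.110)² = 0.0121
δQ/Q = √(0.0806) = 0.284

0.284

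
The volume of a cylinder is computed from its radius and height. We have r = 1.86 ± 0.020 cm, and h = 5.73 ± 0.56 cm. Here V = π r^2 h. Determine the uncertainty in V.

Products/powers → add relative errors in quadrature, weighted by exponent:
  (2·δr/r)² = (2×0.0108)² = 0.000462;  (1·δh/h)² = (1×0.0977)² = 0.00955
δV/V = √(0.0100) = 0.100
V = 62.3 cm^3, so δV = 0.100 × 62.3 = 6.23 cm^3.

6.23 cm^3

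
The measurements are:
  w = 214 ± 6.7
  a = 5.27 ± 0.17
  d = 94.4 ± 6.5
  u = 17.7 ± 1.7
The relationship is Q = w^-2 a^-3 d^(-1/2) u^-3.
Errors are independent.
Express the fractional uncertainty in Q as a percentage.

31.2%

Since Q is a product/quotient, work with relative uncertainties:
  (-2·δw/w)² = (-2×0.0313)² = 0.00392;  (-3·δa/a)² = (-3×0.0323)² = 0.00937;  (−½·δd/d)² = (-0.5×0.0689)² = 0.00119;  (-3·δu/u)² = (-3×0.0960)² = 0.0830
δQ/Q = √(0.0975) = 0.312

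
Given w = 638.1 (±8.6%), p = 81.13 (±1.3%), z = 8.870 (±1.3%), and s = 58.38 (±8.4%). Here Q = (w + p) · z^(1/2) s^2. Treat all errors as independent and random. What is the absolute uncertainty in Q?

1.35e+06

Let u = w + p = 719.2. δu = √(δw² + δp²) = √(3010 + 1.11) = 54.9, so δu/u = 0.0763.
Q is then a monomial in u, z, s:
δQ/Q = √((δu/u)² + (½·δz/z)² + (2·δs/s)²) = √(0.00582 + 4.23e-05 + 0.0282) = 0.185
Q = 7.301e+06, so δQ = 0.185 × 7.301e+06 = 1.35e+06.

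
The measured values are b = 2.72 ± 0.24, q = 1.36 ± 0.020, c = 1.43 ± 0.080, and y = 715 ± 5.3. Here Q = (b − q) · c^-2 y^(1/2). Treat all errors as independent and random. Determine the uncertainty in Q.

3.73

Let u = b − q = 1.36. δu = √(δb² + δq²) = √(0.0576 + 0.000400) = 0.241, so δu/u = 0.177.
Q is then a monomial in u, c, y:
δQ/Q = √((δu/u)² + (-2·δc/c)² + (½·δy/y)²) = √(0.0314 + 0.0125 + 1.37e-05) = 0.210
Q = 17.8, so δQ = 0.210 × 17.8 = 3.73.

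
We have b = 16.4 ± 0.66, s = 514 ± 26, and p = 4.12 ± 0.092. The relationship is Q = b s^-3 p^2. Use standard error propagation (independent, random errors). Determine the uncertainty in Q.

Each factor contributes (exponent × relative error)² to (δQ/Q)²:
  (1·δb/b)² = (1×0.0402)² = 0.00162;  (-3·δs/s)² = (-3×0.0506)² = 0.0230;  (2·δp/p)² = (2×0.0223)² = 0.00199
δQ/Q = √(0.0266) = 0.163
Q = 2.05e-06, so δQ = 0.163 × 2.05e-06 = 3.35e-07.

3.35e-07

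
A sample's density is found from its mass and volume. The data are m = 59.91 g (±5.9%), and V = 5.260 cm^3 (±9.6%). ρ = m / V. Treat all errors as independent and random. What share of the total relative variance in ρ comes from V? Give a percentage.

(δρ/ρ)² = (1·δm/m)² + (-1·δV/V)²
  m term: (1×0.0590)² = 0.00348
  V term: (-1×0.0960)² = 0.00922
Total = 0.0127. Share from V = 0.00922/0.0127 = 0.726.

72.6%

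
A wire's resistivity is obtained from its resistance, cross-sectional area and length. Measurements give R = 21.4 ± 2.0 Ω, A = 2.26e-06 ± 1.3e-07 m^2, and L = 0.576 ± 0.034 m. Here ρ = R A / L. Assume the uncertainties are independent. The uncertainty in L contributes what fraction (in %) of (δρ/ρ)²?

22.4%

(δρ/ρ)² = (1·δR/R)² + (1·δA/A)² + (-1·δL/L)²
  R term: (1×0.0935)² = 0.00873
  A term: (1×0.0575)² = 0.00331
  L term: (-1×0.0590)² = 0.00348
Total = 0.0155. Share from L = 0.00348/0.0155 = 0.224.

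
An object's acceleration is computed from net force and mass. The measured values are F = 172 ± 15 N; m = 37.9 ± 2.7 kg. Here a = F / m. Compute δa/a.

0.113

a is a product of powers, so relative uncertainties combine in quadrature:
  (1·δF/F)² = (1×0.0872)² = 0.00761;  (-1·δm/m)² = (-1×0.0712)² = 0.00508
δa/a = √(0.0127) = 0.113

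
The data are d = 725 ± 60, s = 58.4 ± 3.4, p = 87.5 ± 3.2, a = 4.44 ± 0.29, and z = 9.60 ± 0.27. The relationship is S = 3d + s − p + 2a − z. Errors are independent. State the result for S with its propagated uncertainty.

Each term contributes (cᵢ δxᵢ)² to (δS)²:
  (3·δd)² = 32400;  (δs)² = 11.6;  (δp)² = 10.2;  (2·δa)² = 0.336;  (δz)² = 0.0729
δS = √(32400) = 180
S = 2150.

2150 ± 180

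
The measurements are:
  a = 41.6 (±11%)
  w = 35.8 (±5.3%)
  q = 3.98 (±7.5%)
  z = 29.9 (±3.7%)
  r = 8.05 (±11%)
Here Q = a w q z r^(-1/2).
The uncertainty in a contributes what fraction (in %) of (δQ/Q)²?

(δQ/Q)² = (1·δa/a)² + (1·δw/w)² + (1·δq/q)² + (1·δz/z)² + (−½·δr/r)²
  a term: (1×0.110)² = 0.0121
  w term: (1×0.0530)² = 0.00281
  q term: (1×0.0750)² = 0.00562
  z term: (1×0.0370)² = 0.00137
  r term: (-0.5×0.110)² = 0.00302
Total = 0.0249. Share from a = 0.0121/0.0249 = 0.485.

48.5%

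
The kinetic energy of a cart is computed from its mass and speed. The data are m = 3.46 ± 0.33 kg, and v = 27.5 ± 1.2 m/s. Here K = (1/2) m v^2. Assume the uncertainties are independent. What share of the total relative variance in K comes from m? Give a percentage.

54.4%

(δK/K)² = (1·δm/m)² + (2·δv/v)²
  m term: (1×0.0954)² = 0.00910
  v term: (2×0.0436)² = 0.00762
Total = 0.0167. Share from m = 0.00910/0.0167 = 0.544.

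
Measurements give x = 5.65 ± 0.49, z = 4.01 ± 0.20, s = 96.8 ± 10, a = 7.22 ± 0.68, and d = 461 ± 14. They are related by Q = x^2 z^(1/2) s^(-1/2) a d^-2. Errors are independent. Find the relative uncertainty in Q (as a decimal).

For a monomial Q ∝ x^2, z^(1/2), s^(-1/2), a, d^-2, fractional errors add in quadrature:
  (2·δx/x)² = (2×0.0867)² = 0.0301;  (½·δz/z)² = (0.5×0.0499)² = 0.000622;  (−½·δs/s)² = (-0.5×0.103)² = 0.00267;  (1·δa/a)² = (1×0.0942)² = 0.00887;  (-2·δd/d)² = (-2×0.0304)² = 0.00369
δQ/Q = √(0.0459) = 0.214

0.214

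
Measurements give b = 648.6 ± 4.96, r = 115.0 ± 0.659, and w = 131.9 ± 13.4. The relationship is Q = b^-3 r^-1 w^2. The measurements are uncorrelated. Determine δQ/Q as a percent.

Each factor contributes (exponent × relative error)² to (δQ/Q)²:
  (-3·δb/b)² = (-3×0.00765)² = 0.000526;  (-1·δr/r)² = (-1×0.00573)² = 3.28e-05;  (2·δw/w)² = (2×0.102)² = 0.0413
δQ/Q = √(0.0418) = 0.205

20.5%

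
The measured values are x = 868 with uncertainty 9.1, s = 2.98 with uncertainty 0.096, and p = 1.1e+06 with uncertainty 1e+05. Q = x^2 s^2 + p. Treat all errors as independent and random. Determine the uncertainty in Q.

4.64e+05

Let w = x^2·s^2 = 6.69e+06. δw/w = √((2·δx/x)² + (2·δs/s)²) = √(0.000440 + 0.00415) = 0.0678, so δw = 4.53e+05.
Q = w + p: δQ = √(δw² + δp²) = √(2.06e+11 + 1e+10) = 4.64e+05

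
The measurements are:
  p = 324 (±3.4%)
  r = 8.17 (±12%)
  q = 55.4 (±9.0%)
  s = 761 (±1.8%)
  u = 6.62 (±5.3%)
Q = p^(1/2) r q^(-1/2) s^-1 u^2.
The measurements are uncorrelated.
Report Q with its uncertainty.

1.14 ± 0.191

Since Q is a product/quotient, work with relative uncertainties:
  (½·δp/p)² = (0.5×0.0340)² = 0.000289;  (1·δr/r)² = (1×0.120)² = 0.0144;  (−½·δq/q)² = (-0.5×0.0900)² = 0.00202;  (-1·δs/s)² = (-1×0.0180)² = 0.000324;  (2·δu/u)² = (2×0.0530)² = 0.0112
δQ/Q = √(0.0283) = 0.168
Q = 1.14, so δQ = 0.168 × 1.14 = 0.191.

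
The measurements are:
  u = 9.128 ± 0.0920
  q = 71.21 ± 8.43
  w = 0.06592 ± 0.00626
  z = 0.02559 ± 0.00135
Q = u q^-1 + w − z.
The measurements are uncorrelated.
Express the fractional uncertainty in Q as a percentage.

9.80%

Let p = u·q^-1 = 0.1282. δp/p = √((1·δu/u)² + (-1·δq/q)²) = √(0.000102 + 0.0140) = 0.119, so δp = 0.0152.
Q = p + w − z: δQ = √(δp² + δw² + δz²) = √(0.000232 + 3.92e-05 + 1.82e-06) = 0.0165
Q = 0.1685, so δQ/Q = 0.0165/0.1685 = 0.0980.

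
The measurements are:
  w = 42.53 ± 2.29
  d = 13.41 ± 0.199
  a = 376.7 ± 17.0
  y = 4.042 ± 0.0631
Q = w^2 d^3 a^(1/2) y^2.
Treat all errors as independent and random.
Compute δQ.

1.7e+08

Q is a product of powers, so relative uncertainties combine in quadrature:
  (2·δw/w)² = (2×0.0538)² = 0.0116;  (3·δd/d)² = (3×0.0148)² = 0.00198;  (½·δa/a)² = (0.5×0.0451)² = 0.000509;  (2·δy/y)² = (2×0.0156)² = 0.000975
δQ/Q = √(0.0151) = 0.123
Q = 1.383e+09, so δQ = 0.123 × 1.383e+09 = 1.7e+08.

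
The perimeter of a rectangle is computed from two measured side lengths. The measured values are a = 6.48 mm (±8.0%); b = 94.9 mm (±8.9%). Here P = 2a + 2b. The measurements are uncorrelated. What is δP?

16.9 mm

For a sum/difference, combine absolute errors in quadrature:
  (2·δa)² = 1.07;  (2·δb)² = 285
δP = √(286) = 16.9 mm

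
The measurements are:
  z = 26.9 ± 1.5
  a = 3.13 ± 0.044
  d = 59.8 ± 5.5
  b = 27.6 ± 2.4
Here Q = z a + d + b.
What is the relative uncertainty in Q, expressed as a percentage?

Let p = z·a = 84.2. δp/p = √((1·δz/z)² + (1·δa/a)²) = √(0.00311 + 0.000198) = 0.0575, so δp = 4.84.
Q = p + d + b: δQ = √(δp² + δd² + δb²) = √(23.4 + 30.2 + 5.76) = 7.71
Q = 172, so δQ/Q = 7.71/172 = 0.0449.

4.49%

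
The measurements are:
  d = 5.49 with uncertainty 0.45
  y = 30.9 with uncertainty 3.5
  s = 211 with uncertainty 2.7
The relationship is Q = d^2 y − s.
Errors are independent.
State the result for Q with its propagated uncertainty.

Let p = d^2·y = 931. δp/p = √((2·δd/d)² + (1·δy/y)²) = √(0.0269 + 0.0128) = 0.199, so δp = 186.
Q = p − s: δQ = √(δp² + δs²) = √(34400 + 7.29) = 186
Q = 720.

720 ± 186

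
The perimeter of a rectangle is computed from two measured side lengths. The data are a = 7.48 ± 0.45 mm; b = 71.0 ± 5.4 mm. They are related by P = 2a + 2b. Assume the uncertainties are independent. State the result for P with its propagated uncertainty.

157 ± 10.8 mm

Absolute uncertainties add in quadrature for a linear combination:
  (2·δa)² = 0.810;  (2·δb)² = 117
δP = √(117) = 10.8 mm
P = 157 mm.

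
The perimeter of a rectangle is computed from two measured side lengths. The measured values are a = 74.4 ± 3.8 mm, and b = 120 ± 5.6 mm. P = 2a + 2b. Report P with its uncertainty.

389 ± 13.5 mm

For a sum/difference, combine absolute errors in quadrature:
  (2·δa)² = 57.8;  (2·δb)² = 125
δP = √(183) = 13.5 mm
P = 389 mm.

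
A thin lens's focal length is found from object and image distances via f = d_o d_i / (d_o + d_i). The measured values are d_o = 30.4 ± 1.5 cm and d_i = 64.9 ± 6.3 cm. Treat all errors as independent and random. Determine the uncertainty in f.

0.946 cm

∂f/∂d_o = (d_i/(d_o+d_i))² = 0.464;  ∂f/∂d_i = (d_o/(d_o+d_i))² = 0.102
δf = √((∂f/∂d_o · δd_o)² + (∂f/∂d_i · δd_i)²) = √(0.484 + 0.411) = 0.946 cm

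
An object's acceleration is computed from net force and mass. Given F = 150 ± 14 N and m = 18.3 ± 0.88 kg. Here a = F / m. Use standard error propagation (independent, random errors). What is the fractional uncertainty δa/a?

0.105

For a monomial a ∝ F, m^-1, fractional errors add in quadrature:
  (1·δF/F)² = (1×0.0933)² = 0.00871;  (-1·δm/m)² = (-1×0.0481)² = 0.00231
δa/a = √(0.0110) = 0.105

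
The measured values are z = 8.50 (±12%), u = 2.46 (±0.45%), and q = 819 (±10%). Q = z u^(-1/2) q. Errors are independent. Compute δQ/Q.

0.156

Products/powers → add relative errors in quadrature, weighted by exponent:
  (1·δz/z)² = (1×0.120)² = 0.0144;  (−½·δu/u)² = (-0.5×0.00450)² = 5.06e-06;  (1·δq/q)² = (1×0.100)² = 0.0100
δQ/Q = √(0.0244) = 0.156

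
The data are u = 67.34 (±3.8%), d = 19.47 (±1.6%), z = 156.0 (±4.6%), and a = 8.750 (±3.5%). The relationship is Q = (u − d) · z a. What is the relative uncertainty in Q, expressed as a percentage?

Let w = u − d = 47.87. δw = √(δu² + δd²) = √(6.55 + 0.0970) = 2.58, so δw/w = 0.0539.
Q is then a monomial in w, z, a:
δQ/Q = √((δw/w)² + (1·δz/z)² + (1·δa/a)²) = √(0.00290 + 0.00212 + 0.00123) = 0.0790

7.90%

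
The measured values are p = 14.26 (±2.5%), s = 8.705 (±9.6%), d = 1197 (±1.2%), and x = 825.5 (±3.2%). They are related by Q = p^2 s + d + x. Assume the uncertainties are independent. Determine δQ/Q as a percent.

5.11%

Let w = p^2·s = 1770. δw/w = √((2·δp/p)² + (1·δs/s)²) = √(0.00250 + 0.00922) = 0.108, so δw = 192.
Q = w + d + x: δQ = √(δw² + δd² + δx²) = √(36700 + 206 + 698) = 194
Q = 3793, so δQ/Q = 194/3793 = 0.0511.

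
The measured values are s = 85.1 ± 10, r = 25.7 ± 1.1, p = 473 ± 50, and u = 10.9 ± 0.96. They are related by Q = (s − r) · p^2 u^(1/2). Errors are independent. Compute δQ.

1.2e+07

Let w = s − r = 59.4. δw = √(δs² + δr²) = √(100 + 1.21) = 10.1, so δw/w = 0.169.
Q is then a monomial in w, p, u:
δQ/Q = √((δw/w)² + (2·δp/p)² + (½·δu/u)²) = √(0.0287 + 0.0447 + 0.00194) = 0.274
Q = 4.39e+07, so δQ = 0.274 × 4.39e+07 = 1.2e+07.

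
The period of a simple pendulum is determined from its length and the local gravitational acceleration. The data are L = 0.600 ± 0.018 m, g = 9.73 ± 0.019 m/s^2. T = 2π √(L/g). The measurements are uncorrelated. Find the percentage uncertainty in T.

1.50%

For a monomial T ∝ L^(1/2), g^(-1/2), fractional errors add in quadrature:
  (½·δL/L)² = (0.5×0.0300)² = 0.000225;  (−½·δg/g)² = (-0.5×0.00195)² = 9.53e-07
δT/T = √(0.000226) = 0.0150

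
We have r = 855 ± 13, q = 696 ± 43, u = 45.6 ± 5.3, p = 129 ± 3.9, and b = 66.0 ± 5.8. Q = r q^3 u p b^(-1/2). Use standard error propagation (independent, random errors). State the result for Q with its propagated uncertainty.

For a monomial Q ∝ r, q^3, u, p, b^(-1/2), fractional errors add in quadrature:
  (1·δr/r)² = (1×0.0152)² = 0.000231;  (3·δq/q)² = (3×0.0618)² = 0.0344;  (1·δu/u)² = (1×0.116)² = 0.0135;  (1·δp/p)² = (1×0.0302)² = 0.000914;  (−½·δb/b)² = (-0.5×0.0879)² = 0.00193
δQ/Q = √(0.0509) = 0.226
Q = 2.09e+14, so δQ = 0.226 × 2.09e+14 = 4.71e+13.

(2.09 ± 0.471) × 10^14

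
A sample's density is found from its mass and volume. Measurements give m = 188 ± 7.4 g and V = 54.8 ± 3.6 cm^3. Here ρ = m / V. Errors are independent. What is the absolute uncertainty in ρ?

Each factor contributes (exponent × relative error)² to (δρ/ρ)²:
  (1·δm/m)² = (1×0.0394)² = 0.00155;  (-1·δV/V)² = (-1×0.0657)² = 0.00432
δρ/ρ = √(0.00586) = 0.0766
ρ = 3.43 g/cm^3, so δρ = 0.0766 × 3.43 = 0.263 g/cm^3.

0.263 g/cm^3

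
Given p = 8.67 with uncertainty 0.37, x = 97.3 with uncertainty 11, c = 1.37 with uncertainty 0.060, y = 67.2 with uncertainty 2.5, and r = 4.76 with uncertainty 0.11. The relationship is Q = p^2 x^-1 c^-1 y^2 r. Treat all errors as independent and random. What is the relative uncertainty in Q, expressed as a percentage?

For a monomial Q ∝ p^2, x^-1, c^-1, y^2, r, fractional errors add in quadrature:
  (2·δp/p)² = (2×0.0427)² = 0.00728;  (-1·δx/x)² = (-1×0.113)² = 0.0128;  (-1·δc/c)² = (-1×0.0438)² = 0.00192;  (2·δy/y)² = (2×0.0372)² = 0.00554;  (1·δr/r)² = (1×0.0231)² = 0.000534
δQ/Q = √(0.0281) = 0.167

16.7%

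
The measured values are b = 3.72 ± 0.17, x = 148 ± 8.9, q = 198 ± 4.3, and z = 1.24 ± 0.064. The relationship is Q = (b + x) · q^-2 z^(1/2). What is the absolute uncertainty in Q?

Let u = b + x = 152. δu = √(δb² + δx²) = √(0.0289 + 79.2) = 8.90, so δu/u = 0.0587.
Q is then a monomial in u, q, z:
δQ/Q = √((δu/u)² + (-2·δq/q)² + (½·δz/z)²) = √(0.00344 + 0.00189 + 0.000666) = 0.0774
Q = 0.00431, so δQ = 0.0774 × 0.00431 = 0.000334.

0.000334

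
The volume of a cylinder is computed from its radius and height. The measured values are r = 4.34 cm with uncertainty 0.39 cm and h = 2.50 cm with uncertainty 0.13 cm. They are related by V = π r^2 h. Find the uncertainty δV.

27.7 cm^3

Each factor contributes (exponent × relative error)² to (δV/V)²:
  (2·δr/r)² = (2×0.0899)² = 0.0323;  (1·δh/h)² = (1×0.0520)² = 0.00270
δV/V = √(0.0350) = 0.187
V = 148 cm^3, so δV = 0.187 × 148 = 27.7 cm^3.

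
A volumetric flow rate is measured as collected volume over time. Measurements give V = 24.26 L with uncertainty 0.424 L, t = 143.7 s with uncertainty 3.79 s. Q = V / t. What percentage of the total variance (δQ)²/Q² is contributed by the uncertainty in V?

30.5%

(δQ/Q)² = (1·δV/V)² + (-1·δt/t)²
  V term: (1×0.0175)² = 0.000305
  t term: (-1×0.0264)² = 0.000696
Total = 0.00100. Share from V = 0.000305/0.00100 = 0.305.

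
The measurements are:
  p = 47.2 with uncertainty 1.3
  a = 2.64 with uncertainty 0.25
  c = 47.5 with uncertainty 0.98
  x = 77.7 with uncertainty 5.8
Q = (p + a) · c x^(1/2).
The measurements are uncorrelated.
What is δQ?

Let u = p + a = 49.8. δu = √(δp² + δa²) = √(1.69 + 0.0625) = 1.32, so δu/u = 0.0266.
Q is then a monomial in u, c, x:
δQ/Q = √((δu/u)² + (1·δc/c)² + (½·δx/x)²) = √(0.000706 + 0.000426 + 0.00139) = 0.0502
Q = 20900, so δQ = 0.0502 × 20900 = 1050.

1050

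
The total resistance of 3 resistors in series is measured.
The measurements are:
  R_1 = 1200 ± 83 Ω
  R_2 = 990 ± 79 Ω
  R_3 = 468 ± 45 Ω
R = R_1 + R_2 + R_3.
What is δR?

R is a linear combination, so absolute uncertainties add in quadrature:
  (δR_1)² = 6890;  (δR_2)² = 6240;  (δR_3)² = 2020
δR = √(15200) = 123 Ω

123 Ω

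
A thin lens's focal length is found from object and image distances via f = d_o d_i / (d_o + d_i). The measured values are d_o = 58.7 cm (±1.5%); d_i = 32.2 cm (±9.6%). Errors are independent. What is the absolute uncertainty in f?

1.29 cm

∂f/∂d_o = (d_i/(d_o+d_i))² = 0.125;  ∂f/∂d_i = (d_o/(d_o+d_i))² = 0.417
δf = √((∂f/∂d_o · δd_o)² + (∂f/∂d_i · δd_i)²) = √(0.0122 + 1.66) = 1.29 cm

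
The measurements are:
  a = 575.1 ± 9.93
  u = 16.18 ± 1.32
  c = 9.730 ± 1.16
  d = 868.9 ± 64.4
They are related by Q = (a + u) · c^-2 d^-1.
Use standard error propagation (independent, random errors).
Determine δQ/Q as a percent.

25.0%

Let w = a + u = 591.3. δw = √(δa² + δu²) = √(98.6 + 1.74) = 10.0, so δw/w = 0.0169.
Q is then a monomial in w, c, d:
δQ/Q = √((δw/w)² + (-2·δc/c)² + (-1·δd/d)²) = √(0.000287 + 0.0569 + 0.00549) = 0.250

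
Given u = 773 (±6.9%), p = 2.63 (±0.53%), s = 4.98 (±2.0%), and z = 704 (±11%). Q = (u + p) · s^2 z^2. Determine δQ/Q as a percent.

23.4%

Let w = u + p = 776. δw = √(δu² + δp²) = √(2840 + 0.000194) = 53.3, so δw/w = 0.0688.
Q is then a monomial in w, s, z:
δQ/Q = √((δw/w)² + (2·δs/s)² + (2·δz/z)²) = √(0.00473 + 0.00160 + 0.0484) = 0.234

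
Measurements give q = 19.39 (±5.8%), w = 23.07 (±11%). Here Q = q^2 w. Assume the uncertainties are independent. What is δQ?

Relative error in a monomial: (δQ/Q)² = Σ (nᵢ · δxᵢ/xᵢ)².
  (2·δq/q)² = (2×0.0580)² = 0.0135;  (1·δw/w)² = (1×0.110)² = 0.0121
δQ/Q = √(0.0256) = 0.160
Q = 8674, so δQ = 0.160 × 8674 = 1390.

1390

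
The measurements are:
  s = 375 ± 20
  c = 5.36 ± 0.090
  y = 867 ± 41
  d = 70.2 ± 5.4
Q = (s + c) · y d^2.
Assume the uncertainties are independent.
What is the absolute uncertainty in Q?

2.75e+08

Let u = s + c = 380. δu = √(δs² + δc²) = √(400 + 0.00810) = 20.0, so δu/u = 0.0526.
Q is then a monomial in u, y, d:
δQ/Q = √((δu/u)² + (1·δy/y)² + (2·δd/d)²) = √(0.00276 + 0.00224 + 0.0237) = 0.169
Q = 1.63e+09, so δQ = 0.169 × 1.63e+09 = 2.75e+08.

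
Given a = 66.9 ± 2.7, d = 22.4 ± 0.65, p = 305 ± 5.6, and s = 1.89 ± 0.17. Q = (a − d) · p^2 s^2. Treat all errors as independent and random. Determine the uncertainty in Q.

Let u = a − d = 44.5. δu = √(δa² + δd²) = √(7.29 + 0.423) = 2.78, so δu/u = 0.0624.
Q is then a monomial in u, p, s:
δQ/Q = √((δu/u)² + (2·δp/p)² + (2·δs/s)²) = √(0.00389 + 0.00135 + 0.0324) = 0.194
Q = 1.48e+07, so δQ = 0.194 × 1.48e+07 = 2.87e+06.

2.87e+06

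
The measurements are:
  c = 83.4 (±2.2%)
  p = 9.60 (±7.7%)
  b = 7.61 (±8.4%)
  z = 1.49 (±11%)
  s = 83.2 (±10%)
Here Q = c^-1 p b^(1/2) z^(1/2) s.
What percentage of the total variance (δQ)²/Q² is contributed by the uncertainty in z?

14.3%

(δQ/Q)² = (-1·δc/c)² + (1·δp/p)² + (½·δb/b)² + (½·δz/z)² + (1·δs/s)²
  c term: (-1×0.0220)² = 0.000484
  p term: (1×0.0770)² = 0.00593
  b term: (0.5×0.0840)² = 0.00176
  z term: (0.5×0.110)² = 0.00302
  s term: (1×0.100)² = 0.0100
Total = 0.0212. Share from z = 0.00302/0.0212 = 0.143.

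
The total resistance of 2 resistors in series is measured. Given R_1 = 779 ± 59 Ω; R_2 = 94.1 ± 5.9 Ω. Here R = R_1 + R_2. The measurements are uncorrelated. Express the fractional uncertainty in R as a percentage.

6.79%

Each term contributes (cᵢ δxᵢ)² to (δR)²:
  (δR_1)² = 3480;  (δR_2)² = 34.8
δR = √(3520) = 59.3 Ω
R = 873 Ω, so δR/R = 59.3/873 = 0.0679.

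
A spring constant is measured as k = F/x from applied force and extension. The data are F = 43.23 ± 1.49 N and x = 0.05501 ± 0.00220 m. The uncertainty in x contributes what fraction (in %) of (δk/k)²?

57.4%

(δk/k)² = (1·δF/F)² + (-1·δx/x)²
  F term: (1×0.0345)² = 0.00119
  x term: (-1×0.0400)² = 0.00160
Total = 0.00279. Share from x = 0.00160/0.00279 = 0.574.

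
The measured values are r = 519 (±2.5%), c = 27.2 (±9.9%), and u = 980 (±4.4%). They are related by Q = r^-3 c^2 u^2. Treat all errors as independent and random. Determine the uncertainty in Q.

1.17

Since Q is a product/quotient, work with relative uncertainties:
  (-3·δr/r)² = (-3×0.0250)² = 0.00563;  (2·δc/c)² = (2×0.0990)² = 0.0392;  (2·δu/u)² = (2×0.0440)² = 0.00774
δQ/Q = √(0.0526) = 0.229
Q = 5.08, so δQ = 0.229 × 5.08 = 1.17.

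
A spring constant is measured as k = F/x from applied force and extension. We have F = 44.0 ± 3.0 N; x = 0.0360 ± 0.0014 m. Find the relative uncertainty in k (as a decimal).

0.0785

Products/powers → add relative errors in quadrature, weighted by exponent:
  (1·δF/F)² = (1×0.0682)² = 0.00465;  (-1·δx/x)² = (-1×0.0389)² = 0.00151
δk/k = √(0.00616) = 0.0785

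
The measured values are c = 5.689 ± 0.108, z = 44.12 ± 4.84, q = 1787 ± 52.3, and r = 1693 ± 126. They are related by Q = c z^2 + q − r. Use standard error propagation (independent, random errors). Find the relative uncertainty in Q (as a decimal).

Let p = c·z^2 = 11070. δp/p = √((1·δc/c)² + (2·δz/z)²) = √(0.000360 + 0.0481) = 0.220, so δp = 2440.
Q = p + q − r: δQ = √(δp² + δq² + δr²) = √(5.95e+06 + 2740 + 15900) = 2440
Q = 11170, so δQ/Q = 2440/11170 = 0.219.

0.219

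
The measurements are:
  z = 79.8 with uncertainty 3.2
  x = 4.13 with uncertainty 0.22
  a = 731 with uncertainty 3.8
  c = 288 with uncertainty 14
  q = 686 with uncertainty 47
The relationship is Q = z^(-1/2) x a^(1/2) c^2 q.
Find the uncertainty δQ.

Products/powers → add relative errors in quadrature, weighted by exponent:
  (−½·δz/z)² = (-0.5×0.0401)² = 0.000402;  (1·δx/x)² = (1×0.0533)² = 0.00284;  (½·δa/a)² = (0.5×0.00520)² = 6.76e-06;  (2·δc/c)² = (2×0.0486)² = 0.00945;  (1·δq/q)² = (1×0.0685)² = 0.00469
δQ/Q = √(0.0174) = 0.132
Q = 7.11e+08, so δQ = 0.132 × 7.11e+08 = 9.38e+07.

9.38e+07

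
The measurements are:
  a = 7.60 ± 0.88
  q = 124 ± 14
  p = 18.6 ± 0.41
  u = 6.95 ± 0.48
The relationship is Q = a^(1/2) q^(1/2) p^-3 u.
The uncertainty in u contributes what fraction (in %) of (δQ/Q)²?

30.4%

(δQ/Q)² = (½·δa/a)² + (½·δq/q)² + (-3·δp/p)² + (1·δu/u)²
  a term: (0.5×0.116)² = 0.00335
  q term: (0.5×0.113)² = 0.00319
  p term: (-3×0.0220)² = 0.00437
  u term: (1×0.0691)² = 0.00477
Total = 0.0157. Share from u = 0.00477/0.0157 = 0.304.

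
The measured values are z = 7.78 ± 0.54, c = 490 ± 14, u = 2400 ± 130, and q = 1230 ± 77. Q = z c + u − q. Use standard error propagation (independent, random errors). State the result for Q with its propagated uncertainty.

Let p = z·c = 3810. δp/p = √((1·δz/z)² + (1·δc/c)²) = √(0.00482 + 0.000816) = 0.0751, so δp = 286.
Q = p + u − q: δQ = √(δp² + δu² + δq²) = √(81900 + 16900 + 5930) = 324
Q = 4980.

4980 ± 324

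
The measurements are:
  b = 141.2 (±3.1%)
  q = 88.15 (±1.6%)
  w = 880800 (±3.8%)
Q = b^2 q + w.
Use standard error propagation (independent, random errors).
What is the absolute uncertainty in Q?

Let p = b^2·q = 1.757e+06. δp/p = √((2·δb/b)² + (1·δq/q)²) = √(0.00384 + 0.000256) = 0.0640, so δp = 1.13e+05.
Q = p + w: δQ = √(δp² + δw²) = √(1.27e+10 + 1.12e+09) = 1.17e+05

1.17e+05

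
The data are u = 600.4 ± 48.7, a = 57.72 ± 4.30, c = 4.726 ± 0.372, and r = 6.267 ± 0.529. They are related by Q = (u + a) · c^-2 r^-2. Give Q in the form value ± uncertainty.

Let w = u + a = 658.1. δw = √(δu² + δa²) = √(2370 + 18.5) = 48.9, so δw/w = 0.0743.
Q is then a monomial in w, c, r:
δQ/Q = √((δw/w)² + (-2·δc/c)² + (-2·δr/r)²) = √(0.00552 + 0.0248 + 0.0285) = 0.242
Q = 0.7502, so δQ = 0.242 × 0.7502 = 0.182.

0.7502 ± 0.182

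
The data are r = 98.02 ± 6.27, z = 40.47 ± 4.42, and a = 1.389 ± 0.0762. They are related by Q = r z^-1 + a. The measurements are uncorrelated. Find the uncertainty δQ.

0.316

Let p = r·z^-1 = 2.422. δp/p = √((1·δr/r)² + (-1·δz/z)²) = √(0.00409 + 0.0119) = 0.127, so δp = 0.307.
Q = p + a: δQ = √(δp² + δa²) = √(0.0940 + 0.00581) = 0.316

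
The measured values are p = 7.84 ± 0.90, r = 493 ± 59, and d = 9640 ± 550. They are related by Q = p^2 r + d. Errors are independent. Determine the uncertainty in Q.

Let w = p^2·r = 30300. δw/w = √((2·δp/p)² + (1·δr/r)²) = √(0.0527 + 0.0143) = 0.259, so δw = 7850.
Q = w + d: δQ = √(δw² + δd²) = √(6.16e+07 + 3.02e+05) = 7860

7860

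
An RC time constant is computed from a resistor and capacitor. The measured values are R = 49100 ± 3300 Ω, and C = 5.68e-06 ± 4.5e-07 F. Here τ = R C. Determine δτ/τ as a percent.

10.4%

Relative error in a monomial: (δτ/τ)² = Σ (nᵢ · δxᵢ/xᵢ)².
  (1·δR/R)² = (1×0.0672)² = 0.00452;  (1·δC/C)² = (1×0.0792)² = 0.00628
δτ/τ = √(0.0108) = 0.104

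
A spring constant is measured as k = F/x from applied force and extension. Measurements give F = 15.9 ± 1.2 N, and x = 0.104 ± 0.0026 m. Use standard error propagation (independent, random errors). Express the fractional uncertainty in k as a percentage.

Since k is a product/quotient, work with relative uncertainties:
  (1·δF/F)² = (1×0.0755)² = 0.00570;  (-1·δx/x)² = (-1×0.0250)² = 0.000625
δk/k = √(0.00632) = 0.0795

7.95%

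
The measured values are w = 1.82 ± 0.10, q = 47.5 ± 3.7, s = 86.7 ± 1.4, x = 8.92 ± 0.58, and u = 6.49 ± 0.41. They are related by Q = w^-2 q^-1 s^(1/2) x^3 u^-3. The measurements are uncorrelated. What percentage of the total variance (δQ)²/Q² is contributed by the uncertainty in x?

(δQ/Q)² = (-2·δw/w)² + (-1·δq/q)² + (½·δs/s)² + (3·δx/x)² + (-3·δu/u)²
  w term: (-2×0.0549)² = 0.0121
  q term: (-1×0.0779)² = 0.00607
  s term: (0.5×0.0161)² = 6.52e-05
  x term: (3×0.0650)² = 0.0381
  u term: (-3×0.0632)² = 0.0359
Total = 0.0922. Share from x = 0.0381/0.0922 = 0.413.

41.3%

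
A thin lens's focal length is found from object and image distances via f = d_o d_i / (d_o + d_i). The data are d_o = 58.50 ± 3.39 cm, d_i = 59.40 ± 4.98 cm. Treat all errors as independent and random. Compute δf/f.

∂f/∂d_o = (d_i/(d_o+d_i))² = 0.254;  ∂f/∂d_i = (d_o/(d_o+d_i))² = 0.246
δf = √((∂f/∂d_o · δd_o)² + (∂f/∂d_i · δd_i)²) = √(0.740 + 1.50) = 1.50 cm
f = 29.47 cm, so δf/f = 1.50/29.47 = 0.0508.

0.0508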